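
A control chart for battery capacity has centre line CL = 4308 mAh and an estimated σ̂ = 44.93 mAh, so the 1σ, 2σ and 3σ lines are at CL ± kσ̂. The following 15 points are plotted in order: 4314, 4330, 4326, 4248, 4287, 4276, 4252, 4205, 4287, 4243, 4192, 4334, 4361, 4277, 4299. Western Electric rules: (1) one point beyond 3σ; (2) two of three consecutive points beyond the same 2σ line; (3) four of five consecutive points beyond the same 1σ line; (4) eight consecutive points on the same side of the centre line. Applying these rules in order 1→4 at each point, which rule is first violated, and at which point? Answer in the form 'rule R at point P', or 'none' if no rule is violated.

rule 3 at point 11

Zone of each point (C = within 1σ̂, B = 1σ̂–2σ̂, A = 2σ̂–3σ̂, * = beyond 3σ̂; sign = side of CL): 1:+C, 2:+C, 3:+C, 4:-B, 5:-C, 6:-C, 7:-B, 8:-A, 9:-C, 10:-B, 11:-A, 12:+C, 13:+B, 14:-C, 15:-C
Rule 3 (four of five consecutive points beyond the same 1σ limit) is satisfied at point 11.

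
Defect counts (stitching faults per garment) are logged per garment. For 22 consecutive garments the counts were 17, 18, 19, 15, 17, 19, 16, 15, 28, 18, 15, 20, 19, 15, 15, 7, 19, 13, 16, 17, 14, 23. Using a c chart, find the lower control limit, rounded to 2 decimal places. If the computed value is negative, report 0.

c̄ = (17 + 18 + 19 + 15 + 17 + 19 + 16 + 15 + 28 + 18 + 15 + 20 + 19 + 15 + 15 + 7 + 19 + 13 + 16 + 17 + 14 + 23) / 22 = 375 / 22 = 17.0455
LCL = c̄ − 3√c̄ = 17.0455 − 3 × 4.1286 = 4.6596

4.66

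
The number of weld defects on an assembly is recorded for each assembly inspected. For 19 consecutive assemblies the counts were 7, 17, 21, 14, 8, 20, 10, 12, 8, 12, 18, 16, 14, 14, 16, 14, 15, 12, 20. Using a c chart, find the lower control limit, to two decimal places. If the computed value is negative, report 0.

c̄ = (7 + 17 + 21 + 14 + 8 + 20 + 10 + 12 + 8 + 12 + 18 + 16 + 14 + 14 + 16 + 14 + 15 + 12 + 20) / 19 = 268 / 19 = 14.1053
LCL = c̄ − 3√c̄ = 14.1053 − 3 × 3.7557 = 2.8382

2.84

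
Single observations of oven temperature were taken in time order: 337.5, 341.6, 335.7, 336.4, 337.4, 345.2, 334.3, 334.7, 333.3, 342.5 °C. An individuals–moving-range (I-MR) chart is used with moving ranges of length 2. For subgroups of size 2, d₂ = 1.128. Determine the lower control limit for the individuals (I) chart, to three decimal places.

X̄ = (337.5 + 341.6 + 335.7 + 336.4 + 337.4 + 345.2 + 334.3 + 334.7 + 333.3 + 342.5) / 10 = 337.8600
Moving ranges: 4.1, 5.9, 0.7, 1.0, 7.8, 10.9, 0.4, 1.4, 9.2; M̄R̄ = 41.4000 / 9 = 4.6000
LCL = X̄ − 3·M̄R̄/d₂ = 337.8600 − 3 × 4.6000 / 1.128 = 325.6260

325.626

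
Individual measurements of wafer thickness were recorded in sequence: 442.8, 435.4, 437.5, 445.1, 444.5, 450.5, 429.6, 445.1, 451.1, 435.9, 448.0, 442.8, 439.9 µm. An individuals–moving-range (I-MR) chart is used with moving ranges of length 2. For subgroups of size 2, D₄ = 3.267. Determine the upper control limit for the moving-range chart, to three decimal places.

27.633

Moving ranges: 7.4, 2.1, 7.6, 0.6, 6.0, 20.9, 15.5, 6.0, 15.2, 12.1, 5.2, 2.9; M̄R̄ = 101.5000 / 12 = 8.4583
UCL_MR = D₄·M̄R̄ = 3.267 × 8.4583 = 27.6334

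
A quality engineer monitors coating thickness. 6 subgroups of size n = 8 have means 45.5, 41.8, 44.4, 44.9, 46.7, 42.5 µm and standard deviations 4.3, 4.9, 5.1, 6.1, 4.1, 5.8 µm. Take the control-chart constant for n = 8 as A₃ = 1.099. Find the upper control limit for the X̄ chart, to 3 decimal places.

49.850

X̄̄ = (45.5 + 41.8 + 44.4 + 44.9 + 46.7 + 42.5) / 6 = 44.3000
s̄ = (4.3 + 4.9 + 5.1 + 6.1 + 4.1 + 5.8) / 6 = 5.0500
UCL = X̄̄ + A₃·s̄ = 44.3000 + 1.099 × 5.0500 = 49.8500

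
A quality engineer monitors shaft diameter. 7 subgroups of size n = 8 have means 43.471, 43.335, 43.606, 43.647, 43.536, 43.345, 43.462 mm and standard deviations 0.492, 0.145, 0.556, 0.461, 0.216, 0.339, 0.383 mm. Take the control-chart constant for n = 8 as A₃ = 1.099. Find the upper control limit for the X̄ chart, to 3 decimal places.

43.893

X̄̄ = (43.471 + 43.335 + 43.606 + 43.647 + 43.536 + 43.345 + 43.462) / 7 = 43.4860
s̄ = (0.492 + 0.145 + 0.556 + 0.461 + 0.216 + 0.339 + 0.383) / 7 = 0.3703
UCL = X̄̄ + A₃·s̄ = 43.4860 + 1.099 × 0.3703 = 43.8929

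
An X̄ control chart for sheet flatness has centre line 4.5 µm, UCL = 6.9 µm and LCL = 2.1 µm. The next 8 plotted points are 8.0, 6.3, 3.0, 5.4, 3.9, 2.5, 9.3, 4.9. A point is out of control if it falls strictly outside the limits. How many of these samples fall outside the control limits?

2

Compare each point to [2.1, 6.9]: sample 1 = 8.0 > UCL; sample 7 = 9.3 > UCL.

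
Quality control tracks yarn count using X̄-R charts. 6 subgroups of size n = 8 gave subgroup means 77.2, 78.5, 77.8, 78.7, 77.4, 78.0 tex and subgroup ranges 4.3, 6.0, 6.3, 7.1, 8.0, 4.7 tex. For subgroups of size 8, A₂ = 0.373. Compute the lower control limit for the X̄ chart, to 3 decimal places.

X̄̄ = (77.2 + 78.5 + 77.8 + 78.7 + 77.4 + 78.0) / 6 = 467.6000 / 6 = 77.9333
R̄ = (4.3 + 6.0 + 6.3 + 7.1 + 8.0 + 4.7) / 6 = 36.4000 / 6 = 6.0667
LCL = X̄̄ − A₂·R̄ = 77.9333 − 0.373 × 6.0667 = 75.6705

75.670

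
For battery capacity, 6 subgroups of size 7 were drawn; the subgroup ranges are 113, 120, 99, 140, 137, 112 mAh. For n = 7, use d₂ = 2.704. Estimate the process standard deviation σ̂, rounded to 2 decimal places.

R̄ = (113 + 120 + 99 + 140 + 137 + 112) / 6 = 120.1667
σ̂ = R̄ / d₂ = 120.1667 / 2.704 = 44.4403

44.44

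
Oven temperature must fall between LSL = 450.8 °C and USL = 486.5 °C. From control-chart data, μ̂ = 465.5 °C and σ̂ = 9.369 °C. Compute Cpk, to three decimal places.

Cpu = (USL − μ̂) / (3σ̂) = (486.5 − 465.5) / (3 × 9.369) = 0.7471; Cpl = (μ̂ − LSL) / (3σ̂) = (465.5 − 450.8) / (3 × 9.369) = 0.5230; Cpk = min(Cpu, Cpl) = 0.5230

0.523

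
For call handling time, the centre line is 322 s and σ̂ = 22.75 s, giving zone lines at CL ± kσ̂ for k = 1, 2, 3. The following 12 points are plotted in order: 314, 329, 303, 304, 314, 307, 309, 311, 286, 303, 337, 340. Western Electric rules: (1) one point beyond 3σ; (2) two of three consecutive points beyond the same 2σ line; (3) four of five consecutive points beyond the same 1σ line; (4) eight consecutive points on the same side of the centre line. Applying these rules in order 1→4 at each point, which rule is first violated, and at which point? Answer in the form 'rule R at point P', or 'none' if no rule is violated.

Zone of each point (C = within 1σ̂, B = 1σ̂–2σ̂, A = 2σ̂–3σ̂, * = beyond 3σ̂; sign = side of CL): 1:-C, 2:+C, 3:-C, 4:-C, 5:-C, 6:-C, 7:-C, 8:-C, 9:-B, 10:-C, 11:+C, 12:+C
Rule 4 (eight consecutive points on the same side of the centre line) is satisfied at point 10.

rule 4 at point 10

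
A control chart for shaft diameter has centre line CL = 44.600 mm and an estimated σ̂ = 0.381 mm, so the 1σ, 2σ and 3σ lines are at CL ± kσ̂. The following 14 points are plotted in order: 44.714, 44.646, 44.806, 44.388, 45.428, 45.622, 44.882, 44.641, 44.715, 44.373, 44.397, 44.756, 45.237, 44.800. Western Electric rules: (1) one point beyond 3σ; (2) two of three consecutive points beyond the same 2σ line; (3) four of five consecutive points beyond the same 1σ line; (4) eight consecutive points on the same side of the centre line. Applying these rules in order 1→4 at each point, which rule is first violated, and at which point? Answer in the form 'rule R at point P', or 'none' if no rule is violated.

Zone of each point (C = within 1σ̂, B = 1σ̂–2σ̂, A = 2σ̂–3σ̂, * = beyond 3σ̂; sign = side of CL): 1:+C, 2:+C, 3:+C, 4:-C, 5:+A, 6:+A, 7:+C, 8:+C, 9:+C, 10:-C, 11:-C, 12:+C, 13:+B, 14:+C
Rule 2 (two of three consecutive points beyond the same 2σ limit) is satisfied at point 6.

rule 2 at point 6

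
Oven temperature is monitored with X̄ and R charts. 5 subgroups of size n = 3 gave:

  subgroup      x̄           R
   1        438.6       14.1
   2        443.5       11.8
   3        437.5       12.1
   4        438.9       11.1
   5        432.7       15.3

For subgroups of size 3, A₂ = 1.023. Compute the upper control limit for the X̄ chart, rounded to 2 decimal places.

451.42

X̄̄ = (438.6 + 443.5 + 437.5 + 438.9 + 432.7) / 5 = 2191.2000 / 5 = 438.2400
R̄ = (14.1 + 11.8 + 12.1 + 11.1 + 15.3) / 5 = 64.4000 / 5 = 12.8800
UCL = X̄̄ + A₂·R̄ = 438.2400 + 1.023 × 12.8800 = 451.4162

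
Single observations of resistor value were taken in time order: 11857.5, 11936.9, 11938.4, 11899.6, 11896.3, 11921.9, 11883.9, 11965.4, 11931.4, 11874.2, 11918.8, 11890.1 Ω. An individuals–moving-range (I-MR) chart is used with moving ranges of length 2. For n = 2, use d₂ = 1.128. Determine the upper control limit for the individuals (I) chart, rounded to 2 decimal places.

X̄ = (11857.5 + 11936.9 + 11938.4 + 11899.6 + 11896.3 + 11921.9 + 11883.9 + 11965.4 + 11931.4 + 11874.2 + 11918.8 + 11890.1) / 12 = 11909.5333
Moving ranges: 79.4, 1.5, 38.8, 3.3, 25.6, 38.0, 81.5, 34.0, 57.2, 44.6, 28.7; M̄R̄ = 432.6000 / 11 = 39.3273
UCL = X̄ + 3·M̄R̄/d₂ = 11909.5333 + 3 × 39.3273 / 1.128 = 12014.1271

12014.13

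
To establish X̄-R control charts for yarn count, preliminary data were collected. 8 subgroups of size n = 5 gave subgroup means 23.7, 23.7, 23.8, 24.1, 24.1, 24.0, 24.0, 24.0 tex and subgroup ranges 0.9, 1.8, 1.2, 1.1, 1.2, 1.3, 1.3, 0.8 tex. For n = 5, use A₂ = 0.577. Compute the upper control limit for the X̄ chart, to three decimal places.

24.617

X̄̄ = (23.7 + 23.7 + 23.8 + 24.1 + 24.1 + 24.0 + 24.0 + 24.0) / 8 = 191.4000 / 8 = 23.9250
R̄ = (0.9 + 1.8 + 1.2 + 1.1 + 1.2 + 1.3 + 1.3 + 0.8) / 8 = 9.6000 / 8 = 1.2000
UCL = X̄̄ + A₂·R̄ = 23.9250 + 0.577 × 1.2000 = 24.6174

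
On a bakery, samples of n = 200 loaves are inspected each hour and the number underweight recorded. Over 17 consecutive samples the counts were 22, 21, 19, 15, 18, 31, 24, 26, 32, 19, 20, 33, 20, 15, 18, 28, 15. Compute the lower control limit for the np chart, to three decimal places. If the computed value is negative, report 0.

p̄ = Σdᵢ / (k·n) = 376 / (17 × 200) = 0.11059
LCL = np̄ − 3·√(np̄(1−p̄)) = 22.1176 − 3 × 4.4353 = 8.8118

8.812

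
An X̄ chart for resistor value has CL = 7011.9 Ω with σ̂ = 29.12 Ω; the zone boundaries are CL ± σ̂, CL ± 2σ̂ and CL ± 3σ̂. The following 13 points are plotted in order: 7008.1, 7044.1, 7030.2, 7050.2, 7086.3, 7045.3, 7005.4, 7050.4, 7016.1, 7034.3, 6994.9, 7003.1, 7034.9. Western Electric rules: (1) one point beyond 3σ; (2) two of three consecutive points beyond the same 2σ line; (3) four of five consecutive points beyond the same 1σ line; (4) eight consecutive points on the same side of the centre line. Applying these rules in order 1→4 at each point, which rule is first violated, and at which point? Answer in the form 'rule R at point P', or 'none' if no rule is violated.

Zone of each point (C = within 1σ̂, B = 1σ̂–2σ̂, A = 2σ̂–3σ̂, * = beyond 3σ̂; sign = side of CL): 1:-C, 2:+B, 3:+C, 4:+B, 5:+A, 6:+B, 7:-C, 8:+B, 9:+C, 10:+C, 11:-C, 12:-C, 13:+C
Rule 3 (four of five consecutive points beyond the same 1σ limit) is satisfied at point 6.

rule 3 at point 6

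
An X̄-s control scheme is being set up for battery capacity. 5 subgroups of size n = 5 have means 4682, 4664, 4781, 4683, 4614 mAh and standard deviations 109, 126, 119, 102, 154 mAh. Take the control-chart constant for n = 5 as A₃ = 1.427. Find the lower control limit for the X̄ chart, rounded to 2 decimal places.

4510.71

X̄̄ = (4682 + 4664 + 4781 + 4683 + 4614) / 5 = 4684.8000
s̄ = (109 + 126 + 119 + 102 + 154) / 5 = 122.0000
LCL = X̄̄ − A₃·s̄ = 4684.8000 − 1.427 × 122.0000 = 4510.7060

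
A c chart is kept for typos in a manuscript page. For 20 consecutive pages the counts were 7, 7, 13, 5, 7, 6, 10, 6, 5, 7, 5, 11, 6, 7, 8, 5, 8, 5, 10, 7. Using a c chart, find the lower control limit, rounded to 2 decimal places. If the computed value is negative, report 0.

c̄ = (7 + 7 + 13 + 5 + 7 + 6 + 10 + 6 + 5 + 7 + 5 + 11 + 6 + 7 + 8 + 5 + 8 + 5 + 10 + 7) / 20 = 145 / 20 = 7.2500
LCL = c̄ − 3√c̄ = 7.2500 − 3 × 2.6926 = -0.8277 → 0 (cannot be negative)

0.00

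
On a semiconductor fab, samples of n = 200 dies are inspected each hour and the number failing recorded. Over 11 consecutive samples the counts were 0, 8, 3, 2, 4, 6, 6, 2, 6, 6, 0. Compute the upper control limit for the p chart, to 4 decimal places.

p̄ = Σdᵢ / (k·n) = 43 / (11 × 200) = 0.01955
UCL = p̄ + 3·√(p̄(1−p̄)/n) = 0.01955 + 3 × √(0.01955×0.98045/200) = 0.01955 + 3 × 0.00979 = 0.04891

0.0489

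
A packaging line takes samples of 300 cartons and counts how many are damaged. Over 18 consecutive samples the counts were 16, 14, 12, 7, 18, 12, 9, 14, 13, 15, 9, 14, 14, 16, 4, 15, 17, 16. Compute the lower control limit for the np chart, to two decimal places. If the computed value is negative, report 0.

p̄ = Σdᵢ / (k·n) = 235 / (18 × 300) = 0.04352
LCL = np̄ − 3·√(np̄(1−p̄)) = 13.0556 − 3 × 3.5338 = 2.4543

2.45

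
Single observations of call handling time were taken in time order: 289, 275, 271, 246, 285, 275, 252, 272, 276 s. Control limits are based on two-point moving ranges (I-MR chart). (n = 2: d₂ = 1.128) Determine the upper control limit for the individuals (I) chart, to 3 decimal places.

X̄ = (289 + 275 + 271 + 246 + 285 + 275 + 252 + 272 + 276) / 9 = 271.2222
Moving ranges: 14, 4, 25, 39, 10, 23, 20, 4; M̄R̄ = 139.0000 / 8 = 17.3750
UCL = X̄ + 3·M̄R̄/d₂ = 271.2222 + 3 × 17.3750 / 1.128 = 317.4323

317.432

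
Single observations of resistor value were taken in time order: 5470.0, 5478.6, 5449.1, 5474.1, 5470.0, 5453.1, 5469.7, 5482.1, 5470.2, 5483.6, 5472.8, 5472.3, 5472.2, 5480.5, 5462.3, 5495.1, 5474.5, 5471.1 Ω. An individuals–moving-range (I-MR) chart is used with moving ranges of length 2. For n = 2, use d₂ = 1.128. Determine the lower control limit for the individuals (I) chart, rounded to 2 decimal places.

5435.83

X̄ = (5470.0 + 5478.6 + 5449.1 + 5474.1 + 5470.0 + 5453.1 + 5469.7 + 5482.1 + 5470.2 + 5483.6 + 5472.8 + 5472.3 + 5472.2 + 5480.5 + 5462.3 + 5495.1 + 5474.5 + 5471.1) / 18 = 5472.2944
Moving ranges: 8.6, 29.5, 25.0, 4.1, 16.9, 16.6, 12.4, 11.9, 13.4, 10.8, 0.5, 0.1, 8.3, 18.2, 32.8, 20.6, 3.4; M̄R̄ = 233.1000 / 17 = 13.7118
LCL = X̄ − 3·M̄R̄/d₂ = 5472.2944 − 3 × 13.7118 / 1.128 = 5435.8270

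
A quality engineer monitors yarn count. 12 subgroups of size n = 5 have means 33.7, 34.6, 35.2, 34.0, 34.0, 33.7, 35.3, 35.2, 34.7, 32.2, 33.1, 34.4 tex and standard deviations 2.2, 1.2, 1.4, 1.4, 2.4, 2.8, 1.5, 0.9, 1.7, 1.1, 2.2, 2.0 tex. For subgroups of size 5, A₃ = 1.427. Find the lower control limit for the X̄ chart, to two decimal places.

31.70

X̄̄ = (33.7 + 34.6 + 35.2 + 34.0 + 34.0 + 33.7 + 35.3 + 35.2 + 34.7 + 32.2 + 33.1 + 34.4) / 12 = 34.1750
s̄ = (2.2 + 1.2 + 1.4 + 1.4 + 2.4 + 2.8 + 1.5 + 0.9 + 1.7 + 1.1 + 2.2 + 2.0) / 12 = 1.7333
LCL = X̄̄ − A₃·s̄ = 34.1750 − 1.427 × 1.7333 = 31.7015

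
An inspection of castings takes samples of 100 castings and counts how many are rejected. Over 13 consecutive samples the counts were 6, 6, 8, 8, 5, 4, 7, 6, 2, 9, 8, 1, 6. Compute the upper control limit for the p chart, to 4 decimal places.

0.1288

p̄ = Σdᵢ / (k·n) = 76 / (13 × 100) = 0.05846
UCL = p̄ + 3·√(p̄(1−p̄)/n) = 0.05846 + 3 × √(0.05846×0.94154/100) = 0.05846 + 3 × 0.02346 = 0.12885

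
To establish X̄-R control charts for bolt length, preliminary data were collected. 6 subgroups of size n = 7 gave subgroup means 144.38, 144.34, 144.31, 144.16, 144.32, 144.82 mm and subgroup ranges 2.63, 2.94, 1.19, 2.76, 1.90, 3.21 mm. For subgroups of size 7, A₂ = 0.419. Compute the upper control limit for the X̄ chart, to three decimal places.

X̄̄ = (144.38 + 144.34 + 144.31 + 144.16 + 144.32 + 144.82) / 6 = 866.3300 / 6 = 144.3883
R̄ = (2.63 + 2.94 + 1.19 + 2.76 + 1.90 + 3.21) / 6 = 14.6300 / 6 = 2.4383
UCL = X̄̄ + A₂·R̄ = 144.3883 + 0.419 × 2.4383 = 145.4100

145.410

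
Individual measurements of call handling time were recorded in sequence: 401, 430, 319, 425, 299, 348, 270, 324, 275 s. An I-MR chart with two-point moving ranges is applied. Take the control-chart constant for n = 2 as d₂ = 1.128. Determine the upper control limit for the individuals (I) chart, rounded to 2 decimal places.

X̄ = (401 + 430 + 319 + 425 + 299 + 348 + 270 + 324 + 275) / 9 = 343.4444
Moving ranges: 29, 111, 106, 126, 49, 78, 54, 49; M̄R̄ = 602.0000 / 8 = 75.2500
UCL = X̄ + 3·M̄R̄/d₂ = 343.4444 + 3 × 75.2500 / 1.128 = 543.5774

543.58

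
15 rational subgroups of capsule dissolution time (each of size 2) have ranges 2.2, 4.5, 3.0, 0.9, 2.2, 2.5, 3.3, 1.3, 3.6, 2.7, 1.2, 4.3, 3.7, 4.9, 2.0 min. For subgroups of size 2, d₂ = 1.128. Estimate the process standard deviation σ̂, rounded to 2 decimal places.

2.50

R̄ = (2.2 + 4.5 + 3.0 + 0.9 + 2.2 + 2.5 + 3.3 + 1.3 + 3.6 + 2.7 + 1.2 + 4.3 + 3.7 + 4.9 + 2.0) / 15 = 2.8200
σ̂ = R̄ / d₂ = 2.8200 / 1.128 = 2.5000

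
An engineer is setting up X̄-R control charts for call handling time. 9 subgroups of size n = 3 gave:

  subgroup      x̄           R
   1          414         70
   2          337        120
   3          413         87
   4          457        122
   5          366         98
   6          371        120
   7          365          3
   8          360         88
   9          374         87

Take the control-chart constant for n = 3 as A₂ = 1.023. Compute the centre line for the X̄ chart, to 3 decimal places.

X̄̄ = (414 + 337 + 413 + 457 + 366 + 371 + 365 + 360 + 374) / 9 = 3457.0000 / 9 = 384.1111
CL = X̄̄ = 384.1111

384.111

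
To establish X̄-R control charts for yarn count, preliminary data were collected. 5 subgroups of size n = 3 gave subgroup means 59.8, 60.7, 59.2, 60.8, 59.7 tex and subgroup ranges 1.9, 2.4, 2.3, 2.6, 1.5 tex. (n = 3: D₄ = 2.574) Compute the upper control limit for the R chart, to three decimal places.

R̄ = (1.9 + 2.4 + 2.3 + 2.6 + 1.5) / 5 = 10.7000 / 5 = 2.1400
UCL_R = D₄·R̄ = 2.574 × 2.1400 = 5.5084

5.508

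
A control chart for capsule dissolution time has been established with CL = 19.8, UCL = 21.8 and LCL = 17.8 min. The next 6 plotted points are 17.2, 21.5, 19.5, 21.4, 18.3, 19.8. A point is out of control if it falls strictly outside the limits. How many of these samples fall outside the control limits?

Compare each point to [17.8, 21.8]: sample 1 = 17.2 < LCL.

1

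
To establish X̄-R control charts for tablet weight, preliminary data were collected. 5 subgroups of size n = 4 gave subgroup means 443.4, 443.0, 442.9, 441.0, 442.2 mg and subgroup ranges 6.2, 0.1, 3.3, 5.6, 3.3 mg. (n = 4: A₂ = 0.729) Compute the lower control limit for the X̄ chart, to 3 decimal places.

439.803

X̄̄ = (443.4 + 443.0 + 442.9 + 441.0 + 442.2) / 5 = 2212.5000 / 5 = 442.5000
R̄ = (6.2 + 0.1 + 3.3 + 5.6 + 3.3) / 5 = 18.5000 / 5 = 3.7000
LCL = X̄̄ − A₂·R̄ = 442.5000 − 0.729 × 3.7000 = 439.8027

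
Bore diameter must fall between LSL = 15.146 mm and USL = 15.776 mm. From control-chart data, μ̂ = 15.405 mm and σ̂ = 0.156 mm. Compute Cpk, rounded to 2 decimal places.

0.55

Cpu = (USL − μ̂) / (3σ̂) = (15.776 − 15.405) / (3 × 0.156) = 0.7927; Cpl = (μ̂ − LSL) / (3σ̂) = (15.405 − 15.146) / (3 × 0.156) = 0.5534; Cpk = min(Cpu, Cpl) = 0.5534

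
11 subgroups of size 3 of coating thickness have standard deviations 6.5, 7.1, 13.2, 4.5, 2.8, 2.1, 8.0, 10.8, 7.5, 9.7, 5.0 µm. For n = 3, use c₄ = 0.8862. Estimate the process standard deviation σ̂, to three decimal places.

7.919

s̄ = (6.5 + 7.1 + 13.2 + 4.5 + 2.8 + 2.1 + 8.0 + 10.8 + 7.5 + 9.7 + 5.0) / 11 = 7.0182
σ̂ = s̄ / c₄ = 7.0182 / 0.8862 = 7.9194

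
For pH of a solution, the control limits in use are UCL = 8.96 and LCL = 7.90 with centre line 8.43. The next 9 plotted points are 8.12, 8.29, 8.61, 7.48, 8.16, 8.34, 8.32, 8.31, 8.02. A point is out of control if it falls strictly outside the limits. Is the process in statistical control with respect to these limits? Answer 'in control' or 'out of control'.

Compare each point to [7.90, 8.96]: sample 4 = 7.48 < LCL.

out of control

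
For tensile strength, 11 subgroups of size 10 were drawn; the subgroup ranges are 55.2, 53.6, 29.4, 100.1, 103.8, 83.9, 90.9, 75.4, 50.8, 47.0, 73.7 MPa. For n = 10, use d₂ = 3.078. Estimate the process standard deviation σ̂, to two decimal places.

22.56

R̄ = (55.2 + 53.6 + 29.4 + 100.1 + 103.8 + 83.9 + 90.9 + 75.4 + 50.8 + 47.0 + 73.7) / 11 = 69.4364
σ̂ = R̄ / d₂ = 69.4364 / 3.078 = 22.5589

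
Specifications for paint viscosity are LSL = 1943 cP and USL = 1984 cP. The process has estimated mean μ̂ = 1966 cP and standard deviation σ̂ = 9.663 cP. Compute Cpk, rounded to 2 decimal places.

Cpu = (USL − μ̂) / (3σ̂) = (1984 − 1966) / (3 × 9.663) = 0.6209; Cpl = (μ̂ − LSL) / (3σ̂) = (1966 − 1943) / (3 × 9.663) = 0.7934; Cpk = min(Cpu, Cpl) = 0.6209

0.62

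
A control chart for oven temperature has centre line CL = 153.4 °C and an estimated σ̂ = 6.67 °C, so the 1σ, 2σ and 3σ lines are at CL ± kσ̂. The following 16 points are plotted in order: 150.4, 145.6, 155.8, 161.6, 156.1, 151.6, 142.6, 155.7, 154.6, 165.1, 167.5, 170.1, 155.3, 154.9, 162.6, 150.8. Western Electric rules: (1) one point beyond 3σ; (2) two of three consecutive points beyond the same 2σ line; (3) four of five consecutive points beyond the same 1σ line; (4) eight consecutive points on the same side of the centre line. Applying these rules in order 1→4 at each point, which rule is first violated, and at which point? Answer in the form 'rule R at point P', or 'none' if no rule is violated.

rule 2 at point 12

Zone of each point (C = within 1σ̂, B = 1σ̂–2σ̂, A = 2σ̂–3σ̂, * = beyond 3σ̂; sign = side of CL): 1:-C, 2:-B, 3:+C, 4:+B, 5:+C, 6:-C, 7:-B, 8:+C, 9:+C, 10:+B, 11:+A, 12:+A, 13:+C, 14:+C, 15:+B, 16:-C
Rule 2 (two of three consecutive points beyond the same 2σ limit) is satisfied at point 12.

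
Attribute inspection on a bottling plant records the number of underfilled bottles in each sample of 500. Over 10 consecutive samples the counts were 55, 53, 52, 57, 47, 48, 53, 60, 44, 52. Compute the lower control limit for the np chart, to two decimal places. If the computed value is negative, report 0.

p̄ = Σdᵢ / (k·n) = 521 / (10 × 500) = 0.10420
LCL = np̄ − 3·√(np̄(1−p̄)) = 52.1000 − 3 × 6.8316 = 31.6051

31.61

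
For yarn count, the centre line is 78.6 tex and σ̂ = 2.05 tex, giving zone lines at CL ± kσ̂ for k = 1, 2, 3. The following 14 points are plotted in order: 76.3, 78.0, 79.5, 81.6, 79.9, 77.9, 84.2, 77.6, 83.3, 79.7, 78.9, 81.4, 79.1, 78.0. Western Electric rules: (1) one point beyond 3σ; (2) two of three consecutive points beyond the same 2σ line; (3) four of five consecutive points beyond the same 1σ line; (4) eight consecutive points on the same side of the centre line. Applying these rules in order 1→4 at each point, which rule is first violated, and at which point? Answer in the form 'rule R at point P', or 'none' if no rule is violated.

rule 2 at point 9

Zone of each point (C = within 1σ̂, B = 1σ̂–2σ̂, A = 2σ̂–3σ̂, * = beyond 3σ̂; sign = side of CL): 1:-B, 2:-C, 3:+C, 4:+B, 5:+C, 6:-C, 7:+A, 8:-C, 9:+A, 10:+C, 11:+C, 12:+B, 13:+C, 14:-C
Rule 2 (two of three consecutive points beyond the same 2σ limit) is satisfied at point 9.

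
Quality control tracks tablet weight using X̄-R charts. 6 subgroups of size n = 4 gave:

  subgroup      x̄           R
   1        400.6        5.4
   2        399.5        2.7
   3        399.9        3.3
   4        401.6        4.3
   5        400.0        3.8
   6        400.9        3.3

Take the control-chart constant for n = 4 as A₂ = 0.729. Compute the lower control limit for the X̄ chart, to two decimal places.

397.65

X̄̄ = (400.6 + 399.5 + 399.9 + 401.6 + 400.0 + 400.9) / 6 = 2402.5000 / 6 = 400.4167
R̄ = (5.4 + 2.7 + 3.3 + 4.3 + 3.8 + 3.3) / 6 = 22.8000 / 6 = 3.8000
LCL = X̄̄ − A₂·R̄ = 400.4167 − 0.729 × 3.8000 = 397.6465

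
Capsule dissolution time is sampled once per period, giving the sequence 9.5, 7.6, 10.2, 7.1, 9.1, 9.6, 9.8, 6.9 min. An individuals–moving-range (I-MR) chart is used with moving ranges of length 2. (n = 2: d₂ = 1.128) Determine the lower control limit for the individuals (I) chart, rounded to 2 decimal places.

X̄ = (9.5 + 7.6 + 10.2 + 7.1 + 9.1 + 9.6 + 9.8 + 6.9) / 8 = 8.7250
Moving ranges: 1.9, 2.6, 3.1, 2.0, 0.5, 0.2, 2.9; M̄R̄ = 13.2000 / 7 = 1.8857
LCL = X̄ − 3·M̄R̄/d₂ = 8.7250 − 3 × 1.8857 / 1.128 = 3.7098

3.71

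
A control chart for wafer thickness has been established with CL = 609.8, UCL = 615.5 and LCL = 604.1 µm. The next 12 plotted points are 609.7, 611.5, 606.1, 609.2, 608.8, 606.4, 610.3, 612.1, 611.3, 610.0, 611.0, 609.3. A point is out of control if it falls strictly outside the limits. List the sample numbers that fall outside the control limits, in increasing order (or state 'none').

All 12 points lie within [604.1, 615.5].

none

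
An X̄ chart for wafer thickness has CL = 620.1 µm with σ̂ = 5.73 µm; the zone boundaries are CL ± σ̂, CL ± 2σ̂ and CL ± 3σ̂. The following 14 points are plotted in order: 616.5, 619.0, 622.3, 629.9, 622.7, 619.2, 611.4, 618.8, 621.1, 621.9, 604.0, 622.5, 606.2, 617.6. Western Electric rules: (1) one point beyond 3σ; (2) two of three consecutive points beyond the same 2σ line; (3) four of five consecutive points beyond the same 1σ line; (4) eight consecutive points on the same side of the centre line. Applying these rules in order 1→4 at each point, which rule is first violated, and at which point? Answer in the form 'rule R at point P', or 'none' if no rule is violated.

rule 2 at point 13

Zone of each point (C = within 1σ̂, B = 1σ̂–2σ̂, A = 2σ̂–3σ̂, * = beyond 3σ̂; sign = side of CL): 1:-C, 2:-C, 3:+C, 4:+B, 5:+C, 6:-C, 7:-B, 8:-C, 9:+C, 10:+C, 11:-A, 12:+C, 13:-A, 14:-C
Rule 2 (two of three consecutive points beyond the same 2σ limit) is satisfied at point 13.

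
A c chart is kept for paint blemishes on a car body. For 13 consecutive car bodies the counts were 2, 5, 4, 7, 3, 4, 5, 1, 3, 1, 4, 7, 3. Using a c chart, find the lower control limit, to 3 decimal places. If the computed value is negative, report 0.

c̄ = (2 + 5 + 4 + 7 + 3 + 4 + 5 + 1 + 3 + 1 + 4 + 7 + 3) / 13 = 49 / 13 = 3.7692
LCL = c̄ − 3√c̄ = 3.7692 − 3 × 1.9415 = -2.0551 → 0 (cannot be negative)

0.000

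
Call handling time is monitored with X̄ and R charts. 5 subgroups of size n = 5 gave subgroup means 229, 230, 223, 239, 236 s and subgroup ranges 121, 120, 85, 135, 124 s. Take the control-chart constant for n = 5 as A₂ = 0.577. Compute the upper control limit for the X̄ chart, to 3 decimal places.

298.909

X̄̄ = (229 + 230 + 223 + 239 + 236) / 5 = 1157.0000 / 5 = 231.4000
R̄ = (121 + 120 + 85 + 135 + 124) / 5 = 585.0000 / 5 = 117.0000
UCL = X̄̄ + A₂·R̄ = 231.4000 + 0.577 × 117.0000 = 298.9090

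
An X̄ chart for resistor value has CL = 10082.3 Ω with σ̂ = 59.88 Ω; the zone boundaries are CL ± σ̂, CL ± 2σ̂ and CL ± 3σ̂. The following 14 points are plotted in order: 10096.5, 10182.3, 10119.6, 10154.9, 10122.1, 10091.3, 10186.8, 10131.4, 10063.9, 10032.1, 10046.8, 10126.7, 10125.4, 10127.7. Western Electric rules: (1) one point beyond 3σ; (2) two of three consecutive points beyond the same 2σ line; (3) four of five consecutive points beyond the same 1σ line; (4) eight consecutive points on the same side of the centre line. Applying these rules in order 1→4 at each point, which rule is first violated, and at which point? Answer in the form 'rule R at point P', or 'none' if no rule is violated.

Zone of each point (C = within 1σ̂, B = 1σ̂–2σ̂, A = 2σ̂–3σ̂, * = beyond 3σ̂; sign = side of CL): 1:+C, 2:+B, 3:+C, 4:+B, 5:+C, 6:+C, 7:+B, 8:+C, 9:-C, 10:-C, 11:-C, 12:+C, 13:+C, 14:+C
Rule 4 (eight consecutive points on the same side of the centre line) is satisfied at point 8.

rule 4 at point 8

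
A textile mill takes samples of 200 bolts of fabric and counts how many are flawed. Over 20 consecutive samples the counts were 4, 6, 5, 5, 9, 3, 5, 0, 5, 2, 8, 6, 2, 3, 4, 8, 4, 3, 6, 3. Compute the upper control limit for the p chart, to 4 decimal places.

0.0544

p̄ = Σdᵢ / (k·n) = 91 / (20 × 200) = 0.02275
UCL = p̄ + 3·√(p̄(1−p̄)/n) = 0.02275 + 3 × √(0.02275×0.97725/200) = 0.02275 + 3 × 0.01054 = 0.05438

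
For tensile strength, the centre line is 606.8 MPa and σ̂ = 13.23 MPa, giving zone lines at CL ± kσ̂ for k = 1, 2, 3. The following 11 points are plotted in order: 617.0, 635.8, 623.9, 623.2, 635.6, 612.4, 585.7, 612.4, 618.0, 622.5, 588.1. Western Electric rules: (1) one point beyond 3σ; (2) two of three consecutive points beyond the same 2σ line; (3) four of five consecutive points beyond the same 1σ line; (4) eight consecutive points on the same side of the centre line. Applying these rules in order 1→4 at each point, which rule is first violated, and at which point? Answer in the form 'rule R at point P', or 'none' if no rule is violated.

rule 3 at point 5

Zone of each point (C = within 1σ̂, B = 1σ̂–2σ̂, A = 2σ̂–3σ̂, * = beyond 3σ̂; sign = side of CL): 1:+C, 2:+A, 3:+B, 4:+B, 5:+A, 6:+C, 7:-B, 8:+C, 9:+C, 10:+B, 11:-B
Rule 3 (four of five consecutive points beyond the same 1σ limit) is satisfied at point 5.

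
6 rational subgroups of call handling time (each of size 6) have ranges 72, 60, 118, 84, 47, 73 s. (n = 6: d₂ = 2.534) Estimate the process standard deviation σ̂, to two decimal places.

29.86

R̄ = (72 + 60 + 118 + 84 + 47 + 73) / 6 = 75.6667
σ̂ = R̄ / d₂ = 75.6667 / 2.534 = 29.8606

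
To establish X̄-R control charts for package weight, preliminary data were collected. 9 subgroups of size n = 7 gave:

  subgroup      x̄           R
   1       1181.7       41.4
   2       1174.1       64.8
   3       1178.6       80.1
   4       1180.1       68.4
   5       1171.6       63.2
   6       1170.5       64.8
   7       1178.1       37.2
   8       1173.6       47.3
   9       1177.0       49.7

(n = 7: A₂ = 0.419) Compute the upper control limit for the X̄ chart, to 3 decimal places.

1200.209

X̄̄ = (1181.7 + 1174.1 + 1178.6 + 1180.1 + 1171.6 + 1170.5 + 1178.1 + 1173.6 + 1177.0) / 9 = 10585.3000 / 9 = 1176.1444
R̄ = (41.4 + 64.8 + 80.1 + 68.4 + 63.2 + 64.8 + 37.2 + 47.3 + 49.7) / 9 = 516.9000 / 9 = 57.4333
UCL = X̄̄ + A₂·R̄ = 1176.1444 + 0.419 × 57.4333 = 1200.2090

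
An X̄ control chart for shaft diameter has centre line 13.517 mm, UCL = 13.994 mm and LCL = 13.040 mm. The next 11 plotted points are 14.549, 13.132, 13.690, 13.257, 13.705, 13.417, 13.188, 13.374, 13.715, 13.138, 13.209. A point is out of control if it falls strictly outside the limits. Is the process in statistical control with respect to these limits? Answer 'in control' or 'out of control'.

out of control

Compare each point to [13.040, 13.994]: sample 1 = 14.549 > UCL.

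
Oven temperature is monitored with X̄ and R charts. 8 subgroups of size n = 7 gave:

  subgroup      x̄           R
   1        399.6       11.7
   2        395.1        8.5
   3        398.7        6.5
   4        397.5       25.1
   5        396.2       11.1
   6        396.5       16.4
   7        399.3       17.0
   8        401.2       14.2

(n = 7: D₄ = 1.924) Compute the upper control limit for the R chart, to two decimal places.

26.58

R̄ = (11.7 + 8.5 + 6.5 + 25.1 + 11.1 + 16.4 + 17.0 + 14.2) / 8 = 110.5000 / 8 = 13.8125
UCL_R = D₄·R̄ = 1.924 × 13.8125 = 26.5753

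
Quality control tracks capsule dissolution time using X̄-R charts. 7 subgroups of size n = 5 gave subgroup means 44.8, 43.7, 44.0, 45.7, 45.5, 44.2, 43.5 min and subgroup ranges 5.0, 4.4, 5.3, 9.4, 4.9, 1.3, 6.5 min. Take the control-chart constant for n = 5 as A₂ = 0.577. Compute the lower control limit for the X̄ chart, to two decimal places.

X̄̄ = (44.8 + 43.7 + 44.0 + 45.7 + 45.5 + 44.2 + 43.5) / 7 = 311.4000 / 7 = 44.4857
R̄ = (5.0 + 4.4 + 5.3 + 9.4 + 4.9 + 1.3 + 6.5) / 7 = 36.8000 / 7 = 5.2571
LCL = X̄̄ − A₂·R̄ = 44.4857 − 0.577 × 5.2571 = 41.4523

41.45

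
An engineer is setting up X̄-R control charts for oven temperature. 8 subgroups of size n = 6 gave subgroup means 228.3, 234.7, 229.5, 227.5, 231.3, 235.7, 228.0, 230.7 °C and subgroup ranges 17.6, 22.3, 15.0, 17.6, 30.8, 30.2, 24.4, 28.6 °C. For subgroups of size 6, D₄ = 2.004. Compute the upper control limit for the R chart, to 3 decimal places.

R̄ = (17.6 + 22.3 + 15.0 + 17.6 + 30.8 + 30.2 + 24.4 + 28.6) / 8 = 186.5000 / 8 = 23.3125
UCL_R = D₄·R̄ = 2.004 × 23.3125 = 46.7182

46.718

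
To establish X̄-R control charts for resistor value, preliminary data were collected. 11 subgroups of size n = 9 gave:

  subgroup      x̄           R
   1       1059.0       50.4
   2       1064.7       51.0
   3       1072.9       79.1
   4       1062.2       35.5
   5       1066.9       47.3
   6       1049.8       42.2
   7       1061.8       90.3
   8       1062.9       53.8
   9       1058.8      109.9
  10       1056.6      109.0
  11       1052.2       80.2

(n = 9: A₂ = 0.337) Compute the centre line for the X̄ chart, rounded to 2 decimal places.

1060.71

X̄̄ = (1059.0 + 1064.7 + 1072.9 + 1062.2 + 1066.9 + 1049.8 + 1061.8 + 1062.9 + 1058.8 + 1056.6 + 1052.2) / 11 = 11667.8000 / 11 = 1060.7091
CL = X̄̄ = 1060.7091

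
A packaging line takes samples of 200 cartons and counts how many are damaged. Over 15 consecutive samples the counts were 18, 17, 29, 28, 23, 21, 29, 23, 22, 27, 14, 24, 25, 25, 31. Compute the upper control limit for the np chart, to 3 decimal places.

p̄ = Σdᵢ / (k·n) = 356 / (15 × 200) = 0.11867
UCL = np̄ + 3·√(np̄(1−p̄)) = 23.7333 + 3 × √(23.7333×0.88133) = 23.7333 + 3 × 4.5735 = 37.4539

37.454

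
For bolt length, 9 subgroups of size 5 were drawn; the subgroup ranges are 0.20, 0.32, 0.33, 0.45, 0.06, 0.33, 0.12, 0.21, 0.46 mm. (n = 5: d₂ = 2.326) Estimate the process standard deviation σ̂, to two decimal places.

R̄ = (0.20 + 0.32 + 0.33 + 0.45 + 0.06 + 0.33 + 0.12 + 0.21 + 0.46) / 9 = 0.2756
σ̂ = R̄ / d₂ = 0.2756 / 2.326 = 0.1185

0.12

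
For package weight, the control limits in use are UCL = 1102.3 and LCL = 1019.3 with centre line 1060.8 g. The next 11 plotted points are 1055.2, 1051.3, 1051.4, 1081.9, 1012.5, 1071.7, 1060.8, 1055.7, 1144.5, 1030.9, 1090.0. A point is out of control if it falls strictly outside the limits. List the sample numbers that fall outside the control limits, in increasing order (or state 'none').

Compare each point to [1019.3, 1102.3]: sample 5 = 1012.5 < LCL; sample 9 = 1144.5 > UCL.

5, 9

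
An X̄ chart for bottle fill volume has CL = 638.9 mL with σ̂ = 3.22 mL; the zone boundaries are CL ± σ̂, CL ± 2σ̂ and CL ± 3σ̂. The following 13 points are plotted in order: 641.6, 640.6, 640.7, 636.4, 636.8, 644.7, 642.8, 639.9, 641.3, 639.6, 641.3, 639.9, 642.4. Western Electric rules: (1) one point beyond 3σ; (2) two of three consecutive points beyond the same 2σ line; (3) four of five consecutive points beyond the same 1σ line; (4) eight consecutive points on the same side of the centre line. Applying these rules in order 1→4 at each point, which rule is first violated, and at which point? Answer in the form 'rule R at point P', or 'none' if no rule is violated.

rule 4 at point 13

Zone of each point (C = within 1σ̂, B = 1σ̂–2σ̂, A = 2σ̂–3σ̂, * = beyond 3σ̂; sign = side of CL): 1:+C, 2:+C, 3:+C, 4:-C, 5:-C, 6:+B, 7:+B, 8:+C, 9:+C, 10:+C, 11:+C, 12:+C, 13:+B
Rule 4 (eight consecutive points on the same side of the centre line) is satisfied at point 13.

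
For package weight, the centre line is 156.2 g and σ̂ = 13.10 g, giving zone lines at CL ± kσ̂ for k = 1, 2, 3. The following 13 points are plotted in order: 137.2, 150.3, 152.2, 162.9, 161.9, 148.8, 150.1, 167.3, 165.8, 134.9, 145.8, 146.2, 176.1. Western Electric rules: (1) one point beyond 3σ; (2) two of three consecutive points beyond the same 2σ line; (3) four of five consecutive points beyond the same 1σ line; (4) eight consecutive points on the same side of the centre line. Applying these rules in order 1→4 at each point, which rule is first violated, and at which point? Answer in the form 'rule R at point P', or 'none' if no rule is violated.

Zone of each point (C = within 1σ̂, B = 1σ̂–2σ̂, A = 2σ̂–3σ̂, * = beyond 3σ̂; sign = side of CL): 1:-B, 2:-C, 3:-C, 4:+C, 5:+C, 6:-C, 7:-C, 8:+C, 9:+C, 10:-B, 11:-C, 12:-C, 13:+B
No rule fires across all 13 points.

none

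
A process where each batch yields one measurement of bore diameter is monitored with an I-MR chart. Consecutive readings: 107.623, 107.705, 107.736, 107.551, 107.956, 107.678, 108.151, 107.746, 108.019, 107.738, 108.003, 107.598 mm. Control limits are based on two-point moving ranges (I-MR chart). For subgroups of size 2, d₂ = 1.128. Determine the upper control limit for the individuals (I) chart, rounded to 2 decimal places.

108.54

X̄ = (107.623 + 107.705 + 107.736 + 107.551 + 107.956 + 107.678 + 108.151 + 107.746 + 108.019 + 107.738 + 108.003 + 107.598) / 12 = 107.7920
Moving ranges: 0.082, 0.031, 0.185, 0.405, 0.278, 0.473, 0.405, 0.273, 0.281, 0.265, 0.405; M̄R̄ = 3.0830 / 11 = 0.2803
UCL = X̄ + 3·M̄R̄/d₂ = 107.7920 + 3 × 0.2803 / 1.128 = 108.5374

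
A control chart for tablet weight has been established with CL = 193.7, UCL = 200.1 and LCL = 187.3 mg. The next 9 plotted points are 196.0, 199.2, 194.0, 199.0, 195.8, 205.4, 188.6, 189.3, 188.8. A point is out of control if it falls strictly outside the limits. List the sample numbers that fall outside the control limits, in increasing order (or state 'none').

6

Compare each point to [187.3, 200.1]: sample 6 = 205.4 > UCL.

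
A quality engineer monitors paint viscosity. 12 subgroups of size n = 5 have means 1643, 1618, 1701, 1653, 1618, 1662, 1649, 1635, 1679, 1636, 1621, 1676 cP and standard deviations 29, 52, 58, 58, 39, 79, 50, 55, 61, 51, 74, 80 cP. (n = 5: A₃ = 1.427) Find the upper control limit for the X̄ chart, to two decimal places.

X̄̄ = (1643 + 1618 + 1701 + 1653 + 1618 + 1662 + 1649 + 1635 + 1679 + 1636 + 1621 + 1676) / 12 = 1649.2500
s̄ = (29 + 52 + 58 + 58 + 39 + 79 + 50 + 55 + 61 + 51 + 74 + 80) / 12 = 57.1667
UCL = X̄̄ + A₃·s̄ = 1649.2500 + 1.427 × 57.1667 = 1730.8268

1730.83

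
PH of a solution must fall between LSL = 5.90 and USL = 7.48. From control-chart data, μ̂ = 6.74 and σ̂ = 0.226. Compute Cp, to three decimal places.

1.165

Cp = (USL − LSL) / (6σ̂) = (7.48 − 5.90) / (6 × 0.226) = 1.5800 / 1.3560 = 1.1652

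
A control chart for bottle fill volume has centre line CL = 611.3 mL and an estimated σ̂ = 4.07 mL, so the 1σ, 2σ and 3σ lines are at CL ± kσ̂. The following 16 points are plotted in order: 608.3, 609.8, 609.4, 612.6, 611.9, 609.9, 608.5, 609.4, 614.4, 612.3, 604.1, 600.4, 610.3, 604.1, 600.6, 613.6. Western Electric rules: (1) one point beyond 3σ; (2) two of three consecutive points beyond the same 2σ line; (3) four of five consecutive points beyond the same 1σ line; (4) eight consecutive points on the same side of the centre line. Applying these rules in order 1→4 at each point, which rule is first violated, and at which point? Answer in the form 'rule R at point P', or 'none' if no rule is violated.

rule 3 at point 15

Zone of each point (C = within 1σ̂, B = 1σ̂–2σ̂, A = 2σ̂–3σ̂, * = beyond 3σ̂; sign = side of CL): 1:-C, 2:-C, 3:-C, 4:+C, 5:+C, 6:-C, 7:-C, 8:-C, 9:+C, 10:+C, 11:-B, 12:-A, 13:-C, 14:-B, 15:-A, 16:+C
Rule 3 (four of five consecutive points beyond the same 1σ limit) is satisfied at point 15.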